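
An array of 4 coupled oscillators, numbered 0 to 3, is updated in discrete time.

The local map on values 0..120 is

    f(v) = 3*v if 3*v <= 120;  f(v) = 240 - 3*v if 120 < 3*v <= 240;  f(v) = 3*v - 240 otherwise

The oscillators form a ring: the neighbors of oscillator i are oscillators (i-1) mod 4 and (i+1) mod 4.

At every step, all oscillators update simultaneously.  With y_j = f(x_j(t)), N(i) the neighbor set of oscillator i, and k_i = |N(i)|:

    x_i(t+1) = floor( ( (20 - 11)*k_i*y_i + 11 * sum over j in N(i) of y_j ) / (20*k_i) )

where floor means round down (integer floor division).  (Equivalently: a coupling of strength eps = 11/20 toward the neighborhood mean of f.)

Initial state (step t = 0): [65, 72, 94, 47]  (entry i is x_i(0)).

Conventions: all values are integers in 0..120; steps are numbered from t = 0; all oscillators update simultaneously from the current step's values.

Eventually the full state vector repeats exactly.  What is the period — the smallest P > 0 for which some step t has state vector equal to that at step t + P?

Simulating step by step:
t=0: [65, 72, 94, 47]
t=1: [54, 34, 52, 68]
t=2: [73, 90, 75, 60]
t=3: [34, 23, 31, 36]
t=4: [94, 84, 90, 102]
t=5: [40, 25, 34, 49]
t=6: [100, 94, 92, 102]
t=7: [56, 45, 45, 56]
t=8: [81, 95, 95, 81]
t=9: [14, 33, 33, 14]
t=10: [57, 83, 83, 57]
t=11: [52, 25, 25, 52]
t=12: [81, 77, 77, 81]
t=13: [4, 7, 7, 4]
t=14: [14, 18, 18, 14]
t=15: [45, 50, 50, 45]
t=16: [100, 94, 94, 100]
t=17: [55, 46, 46, 55]
t=18: [82, 94, 94, 82]
t=19: [15, 32, 32, 15]
t=20: [59, 81, 81, 59]
t=21: [46, 19, 19, 46]
t=22: [89, 69, 69, 89]
t=23: [28, 31, 31, 28]
t=24: [86, 90, 90, 86]
t=25: [21, 26, 26, 21]
t=26: [67, 73, 73, 67]
t=27: [34, 25, 25, 34]
t=28: [94, 82, 82, 94]
t=29: [32, 15, 15, 32]
t=30: [81, 59, 59, 81]
t=31: [19, 46, 46, 19]
t=32: [69, 89, 89, 69]
t=33: [31, 28, 28, 31]
t=34: [90, 86, 86, 90]
t=35: [26, 21, 21, 26]
t=36: [73, 67, 67, 73]
t=37: [25, 34, 34, 25]
t=38: [82, 94, 94, 82]

Answer: 20
Key observation: The state at step 18, [82, 94, 94, 82], reappears at step 38 — and no state repeats earlier — so the cycle the system enters has period 20.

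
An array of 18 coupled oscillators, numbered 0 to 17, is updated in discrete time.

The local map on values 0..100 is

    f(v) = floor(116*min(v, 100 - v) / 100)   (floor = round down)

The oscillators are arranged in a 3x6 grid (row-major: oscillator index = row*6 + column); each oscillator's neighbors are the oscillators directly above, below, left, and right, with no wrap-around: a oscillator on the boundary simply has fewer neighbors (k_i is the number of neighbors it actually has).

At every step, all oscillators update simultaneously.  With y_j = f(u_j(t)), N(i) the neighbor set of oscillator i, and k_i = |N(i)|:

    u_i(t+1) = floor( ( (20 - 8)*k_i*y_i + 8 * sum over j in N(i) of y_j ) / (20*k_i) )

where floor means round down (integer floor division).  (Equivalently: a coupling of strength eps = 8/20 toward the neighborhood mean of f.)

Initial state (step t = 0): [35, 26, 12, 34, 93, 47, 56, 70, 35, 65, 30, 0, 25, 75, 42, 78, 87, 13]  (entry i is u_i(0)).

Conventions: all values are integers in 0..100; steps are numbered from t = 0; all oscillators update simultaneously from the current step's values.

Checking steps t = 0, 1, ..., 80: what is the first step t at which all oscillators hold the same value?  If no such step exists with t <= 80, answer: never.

Simulating step by step:
t=0: [35, 26, 12, 34, 93, 47, 56, 70, 35, 65, 30, 0, 25, 75, 42, 78, 87, 13]  (not all equal)
t=1: [40, 29, 22, 31, 21, 34, 44, 35, 37, 37, 26, 13, 33, 32, 41, 28, 18, 12]  (not all equal)
t=2: [44, 34, 29, 33, 28, 31, 47, 40, 40, 39, 28, 19, 40, 38, 43, 33, 22, 14]  (not all equal)
t=3: [49, 40, 36, 37, 33, 31, 51, 45, 44, 42, 31, 24, 47, 45, 46, 38, 26, 19]  (not all equal)
t=4: [54, 47, 43, 42, 37, 34, 55, 51, 50, 46, 35, 28, 54, 52, 51, 43, 31, 24]  (not all equal)
t=5: [53, 53, 50, 48, 42, 38, 52, 55, 56, 51, 40, 33, 53, 55, 55, 48, 36, 29]  (not all equal)
t=6: [54, 54, 56, 54, 48, 43, 54, 52, 52, 54, 45, 39, 53, 52, 52, 52, 42, 35]  (not all equal)
t=7: [53, 53, 52, 53, 53, 49, 53, 54, 54, 53, 51, 45, 54, 54, 55, 53, 48, 42]  (not all equal)
t=8: [54, 54, 54, 54, 54, 54, 53, 53, 53, 54, 55, 52, 53, 52, 52, 53, 54, 50]  (not all equal)
t=9: [53, 53, 53, 53, 52, 53, 53, 54, 53, 53, 52, 54, 54, 54, 54, 53, 53, 56]  (not all equal)
t=10: [54, 53, 54, 54, 54, 54, 53, 53, 53, 54, 54, 53, 53, 53, 53, 53, 53, 52]  (not all equal)
t=11: [53, 53, 53, 53, 53, 53, 53, 54, 53, 53, 53, 53, 54, 54, 54, 53, 54, 54]  (not all equal)
t=12: [54, 53, 54, 54, 54, 54, 53, 53, 53, 54, 53, 53, 53, 53, 53, 53, 53, 53]  (not all equal)
t=13: [53, 53, 53, 53, 53, 53, 53, 54, 53, 53, 53, 53, 54, 54, 54, 53, 54, 54]  (not all equal)

Answer: never
Key observation: The state at step 11 reappears at step 13 — the system is in a cycle of period 2 from step 11 on.  No step 0..13 is synchronized, and the cycle repeats forever, so no step up to 80 (or ever) has all oscillators equal.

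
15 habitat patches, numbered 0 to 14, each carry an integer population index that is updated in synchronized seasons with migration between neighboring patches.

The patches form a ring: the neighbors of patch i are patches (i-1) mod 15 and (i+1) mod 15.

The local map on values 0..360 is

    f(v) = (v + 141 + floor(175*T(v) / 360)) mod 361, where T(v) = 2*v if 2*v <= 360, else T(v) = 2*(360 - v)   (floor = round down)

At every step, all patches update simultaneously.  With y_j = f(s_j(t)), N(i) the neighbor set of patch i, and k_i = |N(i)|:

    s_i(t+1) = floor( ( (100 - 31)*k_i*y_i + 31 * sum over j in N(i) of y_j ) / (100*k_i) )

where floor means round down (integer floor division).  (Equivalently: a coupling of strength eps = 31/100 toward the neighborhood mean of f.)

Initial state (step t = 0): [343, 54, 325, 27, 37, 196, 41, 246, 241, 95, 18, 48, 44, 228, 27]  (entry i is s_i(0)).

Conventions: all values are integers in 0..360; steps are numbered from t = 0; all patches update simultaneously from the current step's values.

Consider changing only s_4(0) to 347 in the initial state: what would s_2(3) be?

Simulating step by step:
t=0: [343, 54, 325, 27, 347, 196, 41, 246, 241, 95, 18, 48, 44, 228, 27]
t=1: [164, 213, 164, 176, 146, 148, 194, 149, 165, 274, 208, 224, 214, 159, 176]
t=2: [111, 125, 111, 113, 76, 80, 115, 87, 105, 131, 135, 135, 128, 104, 118]
t=3: [253, 129, 252, 101, 246, 251, 98, 270, 294, 87, 44, 43, 82, 245, 117]

Answer: s_2(3) = 252
Key observation: This trace re-runs the system from the modified initial state.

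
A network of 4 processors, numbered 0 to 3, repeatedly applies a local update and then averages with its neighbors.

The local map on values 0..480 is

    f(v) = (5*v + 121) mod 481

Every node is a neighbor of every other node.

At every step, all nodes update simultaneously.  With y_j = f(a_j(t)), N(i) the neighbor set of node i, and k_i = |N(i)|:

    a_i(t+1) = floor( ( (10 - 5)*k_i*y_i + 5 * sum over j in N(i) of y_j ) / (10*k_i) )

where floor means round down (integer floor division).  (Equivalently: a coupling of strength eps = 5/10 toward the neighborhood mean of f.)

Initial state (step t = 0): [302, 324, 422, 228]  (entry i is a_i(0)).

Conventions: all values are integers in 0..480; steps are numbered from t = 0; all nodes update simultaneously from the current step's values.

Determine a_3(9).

Simulating step by step:
t=0: [302, 324, 422, 228]
t=1: [244, 281, 284, 281]
t=2: [233, 134, 139, 134]
t=3: [321, 316, 324, 316]
t=4: [277, 268, 282, 268]
t=5: [52, 37, 60, 37]
t=6: [362, 337, 376, 337]
t=7: [137, 256, 160, 256]
t=8: [382, 420, 420, 420]
t=9: [202, 265, 265, 265]

Answer: a_3(9) = 265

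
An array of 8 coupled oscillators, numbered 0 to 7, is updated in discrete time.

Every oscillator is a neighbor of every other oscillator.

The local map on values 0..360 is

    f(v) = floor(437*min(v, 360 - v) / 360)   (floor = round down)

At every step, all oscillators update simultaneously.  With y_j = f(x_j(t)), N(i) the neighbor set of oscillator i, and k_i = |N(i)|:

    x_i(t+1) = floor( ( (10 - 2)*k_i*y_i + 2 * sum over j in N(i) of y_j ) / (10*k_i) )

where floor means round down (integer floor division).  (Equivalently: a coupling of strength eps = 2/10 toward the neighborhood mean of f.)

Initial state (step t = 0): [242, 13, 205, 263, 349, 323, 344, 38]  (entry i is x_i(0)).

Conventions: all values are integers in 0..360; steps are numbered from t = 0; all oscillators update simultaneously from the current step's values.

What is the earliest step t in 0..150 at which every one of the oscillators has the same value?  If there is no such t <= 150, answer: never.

Simulating step by step:
t=0: [242, 13, 205, 263, 349, 323, 344, 38]  (not all equal)
t=1: [127, 28, 161, 106, 26, 50, 31, 52]  (not all equal)
t=2: [138, 45, 170, 118, 43, 66, 48, 68]  (not all equal)
t=3: [152, 65, 182, 134, 64, 85, 68, 87]  (not all equal)
t=4: [170, 88, 195, 153, 88, 108, 92, 109]  (not all equal)
t=5: [192, 115, 187, 176, 115, 134, 119, 135]  (not all equal)
t=6: [195, 146, 201, 203, 146, 164, 150, 164]  (not all equal)
t=7: [197, 179, 192, 189, 179, 196, 183, 196]  (not all equal)
t=8: [199, 214, 203, 206, 214, 200, 212, 200]  (not all equal)
t=9: [193, 179, 189, 186, 179, 192, 180, 192]  (not all equal)
t=10: [203, 215, 207, 210, 215, 204, 216, 204]  (not all equal)
t=11: [188, 177, 184, 182, 177, 187, 175, 187]  (not all equal)
t=12: [208, 213, 212, 215, 213, 210, 212, 210]  (not all equal)
t=13: [183, 178, 179, 176, 178, 181, 179, 181]  (not all equal)
t=14: [214, 215, 216, 213, 215, 216, 216, 216]  (not all equal)
t=15: [176, 175, 174, 177, 175, 174, 174, 174]  (not all equal)
t=16: [212, 211, 211, 213, 211, 211, 211, 211]  (not all equal)
t=17: [179, 179, 179, 178, 179, 179, 179, 179]  (not all equal)
t=18: [216, 216, 216, 216, 216, 216, 216, 216]  (all equal)

Answer: 18
Key observation: Synchronization is absorbing here: once all oscillators are equal they stay equal, and step 18 is the first all-equal step.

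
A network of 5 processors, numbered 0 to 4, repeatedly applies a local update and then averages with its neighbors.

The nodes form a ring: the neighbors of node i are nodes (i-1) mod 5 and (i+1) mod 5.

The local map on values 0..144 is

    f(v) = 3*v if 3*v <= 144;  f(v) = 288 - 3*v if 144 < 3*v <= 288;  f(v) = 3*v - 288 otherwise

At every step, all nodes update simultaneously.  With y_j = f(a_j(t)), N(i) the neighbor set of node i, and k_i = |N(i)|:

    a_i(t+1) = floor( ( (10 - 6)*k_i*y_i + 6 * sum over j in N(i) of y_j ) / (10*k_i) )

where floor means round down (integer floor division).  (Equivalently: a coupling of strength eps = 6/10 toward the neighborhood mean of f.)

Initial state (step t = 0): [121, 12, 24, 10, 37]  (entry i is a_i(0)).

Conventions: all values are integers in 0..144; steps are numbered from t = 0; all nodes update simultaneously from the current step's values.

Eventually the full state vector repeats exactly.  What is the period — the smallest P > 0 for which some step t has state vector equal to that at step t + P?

Answer: 2
Key observation: The state at step 77, [36, 36, 36, 36, 36], reappears at step 79 — and no state repeats earlier — so the cycle the system enters has period 2.

Derivation:
t=0: [121, 12, 24, 10, 37]
t=1: [74, 58, 48, 66, 75]
t=2: [79, 108, 118, 98, 72]
t=3: [52, 49, 39, 43, 45]
t=4: [135, 131, 127, 127, 132]
t=5: [110, 105, 96, 97, 106]
t=6: [33, 23, 9, 10, 25]
t=7: [82, 65, 40, 42, 68]
t=8: [69, 85, 113, 111, 84]
t=9: [53, 52, 43, 44, 52]
t=10: [130, 130, 130, 131, 131]
t=11: [102, 102, 102, 104, 104]
t=12: [19, 18, 19, 22, 22]
t=13: [58, 55, 58, 63, 63]
t=14: [112, 117, 112, 103, 103]
t=15: [44, 54, 44, 29, 29]
t=16: [116, 129, 116, 100, 100]
t=17: [57, 75, 57, 26, 26]
t=18: [89, 95, 89, 89, 89]
t=19: [15, 13, 15, 21, 21]
t=20: [48, 42, 48, 57, 57]
t=21: [130, 136, 130, 125, 125]
t=22: [102, 109, 102, 91, 91]
t=23: [23, 26, 23, 15, 15]
t=24: [64, 72, 64, 52, 52]
t=25: [99, 86, 99, 121, 121]
t=26: [35, 17, 35, 55, 55]
t=27: [94, 83, 94, 117, 117]
t=28: [33, 19, 33, 45, 45]
t=29: [97, 82, 97, 124, 124]
t=30: [39, 18, 39, 59, 59]
t=31: [96, 91, 96, 112, 112]
t=32: [18, 6, 18, 33, 33]
t=33: [56, 39, 56, 85, 85]
t=34: [93, 118, 93, 59, 59]
t=35: [56, 31, 56, 80, 80]
t=36: [90, 109, 90, 69, 69]
t=37: [43, 26, 43, 62, 62]
t=38: [105, 108, 105, 110, 110]
t=39: [34, 30, 34, 37, 37]
t=40: [101, 97, 101, 108, 108]
t=41: [17, 10, 17, 29, 29]
t=42: [55, 42, 55, 76, 76]
t=43: [105, 124, 105, 78, 78]
t=44: [52, 49, 52, 45, 45]
t=45: [135, 135, 135, 134, 134]
t=46: [116, 117, 116, 114, 114]
t=47: [59, 61, 59, 55, 55]
t=48: [112, 108, 112, 119, 119]
t=49: [50, 43, 50, 62, 62]
t=50: [124, 134, 124, 112, 112]
t=51: [82, 96, 82, 58, 58]
t=52: [51, 25, 51, 92, 92]
t=53: [80, 111, 80, 48, 48]
t=54: [75, 46, 75, 115, 115]
t=55: [83, 93, 83, 58, 58]
t=56: [52, 27, 52, 91, 91]
t=57: [81, 111, 81, 50, 50]
t=58: [72, 45, 72, 110, 110]
t=59: [81, 97, 81, 51, 51]
t=60: [59, 28, 59, 108, 108]
t=61: [80, 100, 80, 58, 58]
t=62: [57, 33, 57, 94, 94]
t=63: [78, 109, 78, 39, 39]
t=64: [68, 48, 68, 98, 98]
t=65: [78, 108, 78, 29, 29]
t=66: [58, 46, 58, 77, 77]
t=67: [104, 123, 104, 74, 74]
t=68: [53, 46, 53, 53, 53]
t=69: [131, 132, 131, 129, 129]
t=70: [104, 106, 104, 100, 100]
t=71: [22, 26, 22, 15, 15]
t=72: [63, 70, 63, 51, 51]
t=73: [103, 90, 103, 124, 124]
t=74: [39, 19, 39, 65, 65]
t=75: [91, 93, 91, 100, 100]
t=76: [12, 12, 12, 12, 12]
t=77: [36, 36, 36, 36, 36]
t=78: [108, 108, 108, 108, 108]
t=79: [36, 36, 36, 36, 36]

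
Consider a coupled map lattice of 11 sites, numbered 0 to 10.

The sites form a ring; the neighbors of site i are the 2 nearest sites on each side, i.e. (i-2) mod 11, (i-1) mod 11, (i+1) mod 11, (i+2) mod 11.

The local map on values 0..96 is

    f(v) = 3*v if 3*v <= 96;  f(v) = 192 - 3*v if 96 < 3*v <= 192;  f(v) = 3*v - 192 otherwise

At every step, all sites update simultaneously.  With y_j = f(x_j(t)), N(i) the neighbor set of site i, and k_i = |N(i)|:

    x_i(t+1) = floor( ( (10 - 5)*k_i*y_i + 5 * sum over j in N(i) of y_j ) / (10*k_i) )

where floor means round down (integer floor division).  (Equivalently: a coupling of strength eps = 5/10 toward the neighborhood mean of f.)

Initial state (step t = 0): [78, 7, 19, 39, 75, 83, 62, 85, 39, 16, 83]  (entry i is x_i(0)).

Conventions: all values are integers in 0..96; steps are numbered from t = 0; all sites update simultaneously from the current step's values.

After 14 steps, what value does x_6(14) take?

Answer: x_6(14) = 55

Derivation:
t=0: [78, 7, 19, 39, 75, 83, 62, 85, 39, 16, 83]
t=1: [43, 39, 49, 58, 40, 50, 31, 54, 59, 53, 51]
t=2: [55, 58, 51, 38, 60, 47, 66, 37, 31, 34, 42]
t=3: [40, 35, 36, 54, 27, 47, 32, 70, 76, 78, 61]
t=4: [63, 67, 75, 52, 73, 53, 71, 37, 38, 37, 34]
t=5: [28, 24, 25, 30, 28, 37, 37, 67, 73, 72, 66]
t=6: [64, 67, 78, 84, 82, 73, 65, 31, 28, 27, 28]
t=7: [27, 27, 36, 46, 43, 39, 33, 70, 74, 73, 63]
t=8: [64, 68, 76, 64, 69, 66, 69, 37, 32, 30, 28]
t=9: [27, 21, 21, 8, 14, 16, 32, 66, 81, 77, 66]
t=10: [61, 53, 57, 39, 49, 45, 66, 32, 43, 37, 32]
t=11: [33, 41, 30, 57, 42, 56, 35, 73, 66, 73, 71]
t=12: [72, 62, 76, 41, 60, 37, 58, 31, 23, 31, 34]
t=13: [40, 30, 31, 51, 31, 64, 40, 79, 71, 81, 69]
t=14: [67, 72, 83, 54, 72, 31, 55, 40, 33, 44, 36]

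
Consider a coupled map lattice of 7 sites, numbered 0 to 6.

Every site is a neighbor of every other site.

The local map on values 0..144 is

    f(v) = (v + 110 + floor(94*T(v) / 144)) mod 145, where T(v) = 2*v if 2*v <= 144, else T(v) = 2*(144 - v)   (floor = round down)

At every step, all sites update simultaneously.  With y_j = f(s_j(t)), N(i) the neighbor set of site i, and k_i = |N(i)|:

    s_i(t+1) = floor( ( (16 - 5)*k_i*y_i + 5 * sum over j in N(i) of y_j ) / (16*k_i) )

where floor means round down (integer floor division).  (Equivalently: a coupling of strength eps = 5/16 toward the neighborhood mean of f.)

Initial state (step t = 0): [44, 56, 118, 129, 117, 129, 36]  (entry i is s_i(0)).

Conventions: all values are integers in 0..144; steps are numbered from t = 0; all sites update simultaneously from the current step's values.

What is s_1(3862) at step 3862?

Answer: s_1(3862) = 117
Key observation: The state at step 4, [117, 117, 117, 117, 117, 117, 117], reappears at step 5: the system is in a cycle of period 1 from step 4 on.  Therefore the state at step 3862 equals the state at step 4 + ((3862 - 4) mod 1) = 4, which is [117, 117, 117, 117, 117, 117, 117].

Derivation:
t=0: [44, 56, 118, 129, 117, 129, 36]
t=1: [76, 94, 108, 106, 109, 106, 65]
t=2: [126, 122, 120, 120, 119, 120, 116]
t=3: [114, 115, 115, 115, 115, 115, 116]
t=4: [117, 117, 117, 117, 117, 117, 117]
t=5: [117, 117, 117, 117, 117, 117, 117]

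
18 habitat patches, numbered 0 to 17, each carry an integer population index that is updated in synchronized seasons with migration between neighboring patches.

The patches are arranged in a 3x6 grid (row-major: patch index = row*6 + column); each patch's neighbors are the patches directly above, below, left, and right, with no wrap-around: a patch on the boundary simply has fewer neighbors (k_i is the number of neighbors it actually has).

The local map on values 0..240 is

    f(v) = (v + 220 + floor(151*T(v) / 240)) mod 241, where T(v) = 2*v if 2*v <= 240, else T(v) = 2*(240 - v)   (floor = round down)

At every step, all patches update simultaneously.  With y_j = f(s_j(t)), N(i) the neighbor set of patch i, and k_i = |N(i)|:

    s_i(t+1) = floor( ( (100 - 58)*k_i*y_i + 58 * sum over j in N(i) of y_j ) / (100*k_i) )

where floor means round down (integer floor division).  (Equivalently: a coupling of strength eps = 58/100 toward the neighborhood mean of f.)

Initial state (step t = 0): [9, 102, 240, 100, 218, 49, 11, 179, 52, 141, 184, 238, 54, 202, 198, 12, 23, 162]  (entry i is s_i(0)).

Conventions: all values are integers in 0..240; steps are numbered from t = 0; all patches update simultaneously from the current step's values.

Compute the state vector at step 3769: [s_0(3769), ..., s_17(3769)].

Simulating step by step:
t=0: [9, 102, 240, 100, 218, 49, 11, 179, 52, 141, 184, 238, 54, 202, 198, 12, 23, 162]
t=1: [162, 221, 190, 171, 195, 165, 112, 176, 139, 79, 166, 200, 108, 204, 159, 53, 105, 172]
t=2: [232, 229, 186, 218, 234, 233, 231, 198, 126, 149, 220, 233, 226, 230, 164, 159, 201, 228]
t=3: [221, 224, 184, 181, 221, 220, 222, 193, 104, 101, 191, 221, 221, 226, 190, 190, 228, 223]
t=4: [223, 226, 227, 226, 226, 223, 224, 224, 220, 218, 223, 224, 222, 225, 225, 224, 225, 222]
t=5: [222, 222, 222, 222, 222, 222, 223, 222, 223, 223, 222, 223, 222, 222, 222, 222, 222, 222]
t=6: [223, 223, 223, 223, 223, 223, 223, 223, 223, 223, 223, 223, 223, 223, 223, 223, 223, 223]
t=7: [223, 223, 223, 223, 223, 223, 223, 223, 223, 223, 223, 223, 223, 223, 223, 223, 223, 223]

Answer: [223, 223, 223, 223, 223, 223, 223, 223, 223, 223, 223, 223, 223, 223, 223, 223, 223, 223]
Key observation: The state at step 6, [223, 223, 223, 223, 223, 223, 223, 223, 223, 223, 223, 223, 223, 223, 223, 223, 223, 223], reappears at step 7: the system is in a cycle of period 1 from step 6 on.  Therefore the state at step 3769 equals the state at step 6 + ((3769 - 6) mod 1) = 6, which is [223, 223, 223, 223, 223, 223, 223, 223, 223, 223, 223, 223, 223, 223, 223, 223, 223, 223].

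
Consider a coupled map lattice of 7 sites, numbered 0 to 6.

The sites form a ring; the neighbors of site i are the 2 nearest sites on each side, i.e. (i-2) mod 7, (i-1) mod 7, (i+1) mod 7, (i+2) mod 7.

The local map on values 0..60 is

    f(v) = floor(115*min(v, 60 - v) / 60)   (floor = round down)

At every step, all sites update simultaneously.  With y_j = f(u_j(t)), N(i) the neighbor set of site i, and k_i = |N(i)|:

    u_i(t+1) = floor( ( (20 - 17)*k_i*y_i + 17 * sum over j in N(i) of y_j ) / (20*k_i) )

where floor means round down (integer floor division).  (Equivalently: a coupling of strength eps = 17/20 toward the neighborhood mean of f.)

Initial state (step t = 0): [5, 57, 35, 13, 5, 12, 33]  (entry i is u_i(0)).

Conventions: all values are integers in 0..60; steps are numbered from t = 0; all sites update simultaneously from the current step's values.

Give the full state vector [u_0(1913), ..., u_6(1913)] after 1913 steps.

Simulating step by step:
t=0: [5, 57, 35, 13, 5, 12, 33]
t=1: [28, 28, 17, 21, 32, 23, 17]
t=2: [42, 41, 47, 44, 39, 44, 47]
t=3: [29, 29, 33, 32, 28, 31, 33]
t=4: [53, 52, 53, 53, 52, 53, 53]
t=5: [13, 13, 13, 13, 13, 13, 13]
t=6: [24, 24, 24, 24, 24, 24, 24]
t=7: [46, 46, 46, 46, 46, 46, 46]
t=8: [26, 26, 26, 26, 26, 26, 26]
t=9: [49, 49, 49, 49, 49, 49, 49]
t=10: [21, 21, 21, 21, 21, 21, 21]
t=11: [40, 40, 40, 40, 40, 40, 40]
t=12: [38, 38, 38, 38, 38, 38, 38]
t=13: [42, 42, 42, 42, 42, 42, 42]
t=14: [34, 34, 34, 34, 34, 34, 34]
t=15: [49, 49, 49, 49, 49, 49, 49]

Answer: [40, 40, 40, 40, 40, 40, 40]
Key observation: The state at step 9, [49, 49, 49, 49, 49, 49, 49], reappears at step 15: the system is in a cycle of period 6 from step 9 on.  Therefore the state at step 1913 equals the state at step 9 + ((1913 - 9) mod 6) = 11, which is [40, 40, 40, 40, 40, 40, 40].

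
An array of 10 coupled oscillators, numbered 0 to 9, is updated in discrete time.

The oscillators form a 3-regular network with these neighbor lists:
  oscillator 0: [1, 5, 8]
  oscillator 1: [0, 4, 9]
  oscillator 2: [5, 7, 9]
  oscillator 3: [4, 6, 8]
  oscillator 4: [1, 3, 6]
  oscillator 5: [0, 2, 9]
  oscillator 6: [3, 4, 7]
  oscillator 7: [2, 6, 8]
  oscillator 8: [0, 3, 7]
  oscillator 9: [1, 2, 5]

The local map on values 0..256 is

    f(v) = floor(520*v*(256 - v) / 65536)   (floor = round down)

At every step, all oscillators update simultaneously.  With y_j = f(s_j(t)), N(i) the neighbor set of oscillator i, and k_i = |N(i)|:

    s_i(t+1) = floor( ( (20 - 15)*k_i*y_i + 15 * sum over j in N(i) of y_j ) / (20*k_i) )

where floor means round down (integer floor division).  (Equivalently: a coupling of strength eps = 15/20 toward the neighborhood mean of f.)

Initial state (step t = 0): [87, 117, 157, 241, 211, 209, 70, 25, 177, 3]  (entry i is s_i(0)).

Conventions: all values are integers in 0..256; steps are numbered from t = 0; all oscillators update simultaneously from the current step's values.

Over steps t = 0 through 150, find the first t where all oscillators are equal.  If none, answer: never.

Answer: 4
Key observation: Synchronization is absorbing here: once all oscillators are equal they stay equal, and step 4 is the first all-equal step.

Derivation:
t=0: [87, 117, 157, 241, 211, 209, 70, 25, 177, 3]  (not all equal)
t=1: [108, 81, 62, 79, 83, 80, 62, 95, 74, 83]  (not all equal)
t=2: [113, 116, 110, 106, 107, 111, 109, 104, 115, 107]  (not all equal)
t=3: [127, 127, 126, 126, 126, 127, 126, 126, 126, 127]  (not all equal)
t=4: [129, 129, 129, 129, 129, 129, 129, 129, 129, 129]  (all equal)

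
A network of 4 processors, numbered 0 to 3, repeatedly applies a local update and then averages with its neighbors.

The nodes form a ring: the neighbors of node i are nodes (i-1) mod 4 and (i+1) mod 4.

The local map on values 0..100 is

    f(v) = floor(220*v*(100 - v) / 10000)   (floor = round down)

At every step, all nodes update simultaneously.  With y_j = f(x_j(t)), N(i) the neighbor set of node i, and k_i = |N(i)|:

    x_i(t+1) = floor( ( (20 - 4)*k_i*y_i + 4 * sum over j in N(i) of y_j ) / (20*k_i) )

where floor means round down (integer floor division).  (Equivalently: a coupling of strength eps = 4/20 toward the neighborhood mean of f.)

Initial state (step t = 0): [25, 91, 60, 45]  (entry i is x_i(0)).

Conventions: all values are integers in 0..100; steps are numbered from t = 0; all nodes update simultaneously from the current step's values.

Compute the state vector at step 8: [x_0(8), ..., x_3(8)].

Answer: [54, 54, 54, 54]

Derivation:
t=0: [25, 91, 60, 45]
t=1: [40, 23, 48, 52]
t=2: [50, 41, 52, 53]
t=3: [54, 53, 53, 54]
t=4: [54, 54, 54, 54]
t=5: [54, 54, 54, 54]
t=6: [54, 54, 54, 54]
t=7: [54, 54, 54, 54]
t=8: [54, 54, 54, 54]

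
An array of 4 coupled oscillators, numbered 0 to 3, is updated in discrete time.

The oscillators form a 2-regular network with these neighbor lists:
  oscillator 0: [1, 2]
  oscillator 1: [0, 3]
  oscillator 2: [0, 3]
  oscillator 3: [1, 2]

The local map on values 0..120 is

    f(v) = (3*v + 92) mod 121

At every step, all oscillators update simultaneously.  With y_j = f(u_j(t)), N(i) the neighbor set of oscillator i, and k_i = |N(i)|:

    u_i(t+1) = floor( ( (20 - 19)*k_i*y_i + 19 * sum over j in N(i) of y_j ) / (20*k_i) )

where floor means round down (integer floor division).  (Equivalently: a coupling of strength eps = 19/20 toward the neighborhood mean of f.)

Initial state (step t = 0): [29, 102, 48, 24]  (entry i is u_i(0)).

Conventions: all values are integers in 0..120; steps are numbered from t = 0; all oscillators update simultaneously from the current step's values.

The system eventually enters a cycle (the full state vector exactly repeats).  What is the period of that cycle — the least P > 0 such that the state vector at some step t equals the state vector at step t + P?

Answer: 5
Key observation: The state at step 37, [56, 56, 56, 56], reappears at step 42 — and no state repeats earlier — so the cycle the system enters has period 5.

Derivation:
t=0: [29, 102, 48, 24]
t=1: [74, 49, 53, 73]
t=2: [63, 72, 67, 63]
t=3: [57, 40, 39, 57]
t=4: [86, 24, 24, 86]
t=5: [46, 104, 104, 46]
t=6: [44, 105, 105, 44]
t=7: [46, 100, 100, 46]
t=8: [33, 105, 105, 33]
t=9: [45, 68, 68, 45]
t=10: [56, 103, 103, 56]
t=11: [37, 19, 19, 37]
t=12: [30, 79, 79, 30]
t=13: [85, 62, 62, 85]
t=14: [39, 101, 101, 39]
t=15: [34, 85, 85, 34]
t=16: [103, 74, 74, 103]
t=17: [70, 39, 39, 70]
t=18: [86, 61, 61, 86]
t=19: [36, 104, 104, 36]
t=20: [42, 77, 77, 42]
t=21: [81, 96, 96, 81]
t=22: [20, 89, 89, 20]
t=23: [112, 35, 35, 112]
t=24: [75, 65, 65, 75]
t=25: [46, 73, 73, 46]
t=26: [71, 107, 107, 71]
t=27: [50, 62, 62, 50]
t=28: [34, 1, 1, 34]
t=29: [93, 74, 74, 93]
t=30: [68, 11, 11, 68]
t=31: [6, 51, 51, 6]
t=32: [8, 104, 104, 8]
t=33: [44, 112, 112, 44]
t=34: [66, 101, 101, 66]
t=35: [32, 47, 47, 32]
t=36: [109, 69, 69, 109]
t=37: [56, 56, 56, 56]
t=38: [18, 18, 18, 18]
t=39: [25, 25, 25, 25]
t=40: [46, 46, 46, 46]
t=41: [109, 109, 109, 109]
t=42: [56, 56, 56, 56]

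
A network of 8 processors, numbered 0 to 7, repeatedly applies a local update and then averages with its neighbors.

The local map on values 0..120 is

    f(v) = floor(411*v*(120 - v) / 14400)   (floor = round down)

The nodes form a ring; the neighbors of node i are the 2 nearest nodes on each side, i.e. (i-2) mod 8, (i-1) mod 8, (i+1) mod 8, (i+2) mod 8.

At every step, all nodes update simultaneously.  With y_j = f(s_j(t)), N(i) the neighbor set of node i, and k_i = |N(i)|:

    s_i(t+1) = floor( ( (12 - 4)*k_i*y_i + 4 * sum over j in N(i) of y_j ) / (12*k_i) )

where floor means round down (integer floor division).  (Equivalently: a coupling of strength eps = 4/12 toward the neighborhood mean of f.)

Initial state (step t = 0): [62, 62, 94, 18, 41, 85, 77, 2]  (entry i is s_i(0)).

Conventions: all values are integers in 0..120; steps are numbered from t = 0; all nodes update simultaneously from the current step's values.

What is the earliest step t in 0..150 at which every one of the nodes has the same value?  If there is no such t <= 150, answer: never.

Answer: 14
Key observation: Synchronization is absorbing here: once all nodes are equal they stay equal, and step 14 is the first all-equal step.

Derivation:
t=0: [62, 62, 94, 18, 41, 85, 77, 2]  (not all equal)
t=1: [90, 87, 75, 63, 86, 76, 86, 35]  (not all equal)
t=2: [80, 83, 92, 97, 86, 92, 83, 84]  (not all equal)
t=3: [88, 84, 75, 68, 80, 75, 85, 85]  (not all equal)
t=4: [82, 87, 93, 97, 92, 93, 85, 84]  (not all equal)
t=5: [85, 79, 72, 66, 72, 72, 82, 84]  (not all equal)
t=6: [86, 92, 96, 99, 97, 96, 89, 87]  (not all equal)
t=7: [80, 72, 66, 61, 64, 66, 76, 78]  (not all equal)
t=8: [92, 97, 100, 101, 101, 100, 95, 94]  (not all equal)
t=9: [70, 63, 58, 55, 55, 58, 65, 67]  (not all equal)
t=10: [99, 101, 101, 102, 102, 101, 101, 101]  (not all equal)
t=11: [57, 54, 54, 52, 52, 53, 54, 54]  (not all equal)
t=12: [101, 101, 100, 100, 100, 100, 101, 101]  (not all equal)
t=13: [54, 54, 56, 56, 56, 56, 54, 54]  (not all equal)
t=14: [101, 101, 101, 101, 101, 101, 101, 101]  (all equal)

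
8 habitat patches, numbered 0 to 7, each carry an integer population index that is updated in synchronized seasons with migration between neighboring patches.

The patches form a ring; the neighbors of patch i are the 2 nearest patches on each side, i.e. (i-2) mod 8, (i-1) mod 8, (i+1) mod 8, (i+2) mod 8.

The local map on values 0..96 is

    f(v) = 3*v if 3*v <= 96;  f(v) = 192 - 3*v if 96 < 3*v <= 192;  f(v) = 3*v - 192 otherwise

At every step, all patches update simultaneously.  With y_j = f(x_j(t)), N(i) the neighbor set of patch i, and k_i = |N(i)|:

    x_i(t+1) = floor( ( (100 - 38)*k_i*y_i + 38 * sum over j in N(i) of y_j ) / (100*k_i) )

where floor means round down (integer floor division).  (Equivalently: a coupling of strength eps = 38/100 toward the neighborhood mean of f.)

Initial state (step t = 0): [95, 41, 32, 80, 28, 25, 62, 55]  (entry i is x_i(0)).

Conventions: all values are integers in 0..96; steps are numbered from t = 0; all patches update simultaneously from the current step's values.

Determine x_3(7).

Answer: x_3(7) = 76

Derivation:
t=0: [95, 41, 32, 80, 28, 25, 62, 55]
t=1: [76, 67, 87, 60, 73, 62, 30, 39]
t=2: [45, 23, 50, 17, 33, 23, 69, 59]
t=3: [48, 58, 51, 57, 74, 59, 31, 29]
t=4: [52, 29, 35, 22, 34, 31, 74, 70]
t=5: [43, 73, 80, 74, 82, 77, 41, 34]
t=6: [61, 38, 46, 34, 51, 47, 66, 74]
t=7: [21, 65, 54, 76, 43, 47, 15, 32]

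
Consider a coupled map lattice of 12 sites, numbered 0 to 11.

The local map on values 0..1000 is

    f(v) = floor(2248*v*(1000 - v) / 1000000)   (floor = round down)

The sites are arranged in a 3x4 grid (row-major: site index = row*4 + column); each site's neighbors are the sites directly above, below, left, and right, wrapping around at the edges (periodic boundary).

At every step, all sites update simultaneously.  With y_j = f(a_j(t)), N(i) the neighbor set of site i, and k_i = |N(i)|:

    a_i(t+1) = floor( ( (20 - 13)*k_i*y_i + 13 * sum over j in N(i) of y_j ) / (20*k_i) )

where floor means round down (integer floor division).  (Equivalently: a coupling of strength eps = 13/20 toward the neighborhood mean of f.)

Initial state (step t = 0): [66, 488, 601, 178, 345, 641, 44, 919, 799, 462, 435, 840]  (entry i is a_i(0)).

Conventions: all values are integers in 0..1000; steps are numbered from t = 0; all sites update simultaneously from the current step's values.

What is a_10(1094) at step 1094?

Simulating step by step:
t=0: [66, 488, 601, 178, 345, 641, 44, 919, 799, 462, 435, 840]
t=1: [333, 481, 438, 301, 369, 460, 321, 258, 370, 518, 435, 334]
t=2: [512, 549, 530, 487, 509, 542, 511, 472, 521, 553, 534, 496]
t=3: [560, 557, 559, 560, 560, 558, 559, 560, 560, 557, 559, 560]
t=4: [553, 553, 553, 553, 553, 553, 553, 553, 553, 553, 553, 553]
t=5: [555, 555, 555, 555, 555, 555, 555, 555, 555, 555, 555, 555]
t=6: [555, 555, 555, 555, 555, 555, 555, 555, 555, 555, 555, 555]

Answer: a_10(1094) = 555
Key observation: The state at step 5, [555, 555, 555, 555, 555, 555, 555, 555, 555, 555, 555, 555], reappears at step 6: the system is in a cycle of period 1 from step 5 on.  Therefore the state at step 1094 equals the state at step 5 + ((1094 - 5) mod 1) = 5, which is [555, 555, 555, 555, 555, 555, 555, 555, 555, 555, 555, 555].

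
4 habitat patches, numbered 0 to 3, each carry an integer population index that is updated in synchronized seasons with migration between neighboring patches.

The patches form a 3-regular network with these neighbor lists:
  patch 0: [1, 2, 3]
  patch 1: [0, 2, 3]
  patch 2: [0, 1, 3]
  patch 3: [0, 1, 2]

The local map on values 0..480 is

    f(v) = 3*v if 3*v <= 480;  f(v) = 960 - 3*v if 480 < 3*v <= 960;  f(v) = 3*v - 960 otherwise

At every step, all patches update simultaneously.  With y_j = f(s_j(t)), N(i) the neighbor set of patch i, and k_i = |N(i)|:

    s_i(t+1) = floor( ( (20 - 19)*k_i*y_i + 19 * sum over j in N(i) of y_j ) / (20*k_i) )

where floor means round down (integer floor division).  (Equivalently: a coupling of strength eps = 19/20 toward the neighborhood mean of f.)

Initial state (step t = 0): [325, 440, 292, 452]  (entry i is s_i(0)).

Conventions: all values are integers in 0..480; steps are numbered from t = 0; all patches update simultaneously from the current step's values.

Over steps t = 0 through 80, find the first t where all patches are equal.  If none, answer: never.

Simulating step by step:
t=0: [325, 440, 292, 452]  (not all equal)
t=1: [266, 174, 248, 165]  (not all equal)
t=2: [362, 288, 348, 281]  (not all equal)
t=3: [100, 108, 111, 102]  (not all equal)
t=4: [319, 313, 311, 318]  (not all equal)
t=5: [17, 12, 10, 16]  (not all equal)
t=6: [38, 42, 44, 39]  (not all equal)
t=7: [124, 121, 119, 123]  (not all equal)
t=8: [363, 365, 367, 364]  (not all equal)
t=9: [135, 134, 132, 134]  (not all equal)
t=10: [400, 401, 402, 401]  (not all equal)
t=11: [243, 243, 242, 243]  (not all equal)
t=12: [231, 231, 231, 231]  (all equal)

Answer: 12
Key observation: Synchronization is absorbing here: once all patches are equal they stay equal, and step 12 is the first all-equal step.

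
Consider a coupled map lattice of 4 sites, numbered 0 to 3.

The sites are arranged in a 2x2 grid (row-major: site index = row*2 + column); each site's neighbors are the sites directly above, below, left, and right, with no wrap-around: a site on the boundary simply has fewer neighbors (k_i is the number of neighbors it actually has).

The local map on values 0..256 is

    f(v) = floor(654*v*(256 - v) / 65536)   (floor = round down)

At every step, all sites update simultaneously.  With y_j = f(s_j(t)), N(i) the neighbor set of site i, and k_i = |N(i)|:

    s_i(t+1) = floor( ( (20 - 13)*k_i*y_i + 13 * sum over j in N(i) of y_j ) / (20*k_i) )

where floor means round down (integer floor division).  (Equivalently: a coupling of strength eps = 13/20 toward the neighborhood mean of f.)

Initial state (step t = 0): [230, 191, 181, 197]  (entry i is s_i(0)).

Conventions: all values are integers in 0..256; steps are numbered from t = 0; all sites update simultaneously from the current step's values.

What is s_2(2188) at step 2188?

Simulating step by step:
t=0: [230, 191, 181, 197]
t=1: [104, 99, 103, 124]
t=2: [156, 158, 158, 158]
t=3: [154, 154, 154, 154]
t=4: [156, 156, 156, 156]
t=5: [155, 155, 155, 155]
t=6: [156, 156, 156, 156]

Answer: s_2(2188) = 156
Key observation: The state at step 4, [156, 156, 156, 156], reappears at step 6: the system is in a cycle of period 2 from step 4 on.  Therefore the state at step 2188 equals the state at step 4 + ((2188 - 4) mod 2) = 4, which is [156, 156, 156, 156].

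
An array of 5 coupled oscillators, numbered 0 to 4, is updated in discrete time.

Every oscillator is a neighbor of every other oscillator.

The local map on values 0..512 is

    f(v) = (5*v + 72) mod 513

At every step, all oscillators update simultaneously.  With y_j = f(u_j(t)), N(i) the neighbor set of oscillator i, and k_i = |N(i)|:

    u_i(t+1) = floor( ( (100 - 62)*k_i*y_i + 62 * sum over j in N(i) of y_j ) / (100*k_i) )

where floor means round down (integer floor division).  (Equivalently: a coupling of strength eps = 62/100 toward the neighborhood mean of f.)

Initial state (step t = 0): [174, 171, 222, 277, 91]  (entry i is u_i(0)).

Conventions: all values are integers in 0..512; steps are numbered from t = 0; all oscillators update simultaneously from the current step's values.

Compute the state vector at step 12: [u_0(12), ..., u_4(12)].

Simulating step by step:
t=0: [174, 171, 222, 277, 91]
t=1: [320, 316, 258, 320, 226]
t=2: [168, 163, 213, 168, 177]
t=3: [357, 351, 292, 357, 367]
t=4: [350, 343, 392, 350, 361]
t=5: [318, 310, 365, 318, 331]
t=6: [163, 154, 216, 163, 177]
t=7: [339, 329, 283, 339, 355]
t=8: [268, 257, 321, 268, 286]
t=9: [352, 340, 297, 352, 373]
t=10: [257, 243, 195, 257, 280]
t=11: [289, 274, 220, 289, 315]
t=12: [366, 349, 288, 366, 280]

Answer: [366, 349, 288, 366, 280]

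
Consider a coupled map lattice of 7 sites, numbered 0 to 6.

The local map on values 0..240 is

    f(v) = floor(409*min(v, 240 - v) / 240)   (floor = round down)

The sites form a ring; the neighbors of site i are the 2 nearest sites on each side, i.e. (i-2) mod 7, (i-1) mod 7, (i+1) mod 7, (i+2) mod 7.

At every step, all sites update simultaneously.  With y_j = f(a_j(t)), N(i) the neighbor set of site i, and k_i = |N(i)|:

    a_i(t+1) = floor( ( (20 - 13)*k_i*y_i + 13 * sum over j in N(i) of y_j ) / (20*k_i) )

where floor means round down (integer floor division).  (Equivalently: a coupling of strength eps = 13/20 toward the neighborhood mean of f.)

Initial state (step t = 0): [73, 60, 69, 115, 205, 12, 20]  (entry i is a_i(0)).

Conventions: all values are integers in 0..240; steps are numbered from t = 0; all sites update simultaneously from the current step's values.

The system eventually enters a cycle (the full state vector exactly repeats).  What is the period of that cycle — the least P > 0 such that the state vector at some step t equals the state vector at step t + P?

Simulating step by step:
t=0: [73, 60, 69, 115, 205, 12, 20]
t=1: [87, 112, 118, 116, 80, 73, 61]
t=2: [152, 171, 179, 174, 149, 138, 133]
t=3: [145, 129, 122, 128, 146, 157, 160]
t=4: [164, 177, 184, 178, 164, 154, 153]
t=5: [125, 114, 109, 114, 125, 134, 134]
t=6: [188, 190, 191, 190, 188, 187, 187]
t=7: [87, 85, 85, 85, 87, 88, 88]
t=8: [147, 145, 145, 145, 147, 147, 147]
t=9: [158, 160, 160, 160, 158, 158, 158]
t=10: [138, 136, 136, 136, 138, 138, 138]
t=11: [174, 175, 175, 175, 174, 173, 173]
t=12: [112, 110, 110, 110, 112, 112, 112]
t=13: [189, 187, 187, 187, 189, 189, 189]
t=14: [87, 88, 88, 88, 87, 86, 86]
t=15: [147, 148, 148, 148, 147, 147, 147]
t=16: [157, 156, 156, 156, 157, 157, 157]
t=17: [141, 142, 142, 142, 141, 141, 141]
t=18: [167, 167, 167, 167, 167, 167, 167]
t=19: [124, 124, 124, 124, 124, 124, 124]
t=20: [197, 197, 197, 197, 197, 197, 197]
t=21: [73, 73, 73, 73, 73, 73, 73]
t=22: [124, 124, 124, 124, 124, 124, 124]

Answer: 3
Key observation: The state at step 19, [124, 124, 124, 124, 124, 124, 124], reappears at step 22 — and no state repeats earlier — so the cycle the system enters has period 3.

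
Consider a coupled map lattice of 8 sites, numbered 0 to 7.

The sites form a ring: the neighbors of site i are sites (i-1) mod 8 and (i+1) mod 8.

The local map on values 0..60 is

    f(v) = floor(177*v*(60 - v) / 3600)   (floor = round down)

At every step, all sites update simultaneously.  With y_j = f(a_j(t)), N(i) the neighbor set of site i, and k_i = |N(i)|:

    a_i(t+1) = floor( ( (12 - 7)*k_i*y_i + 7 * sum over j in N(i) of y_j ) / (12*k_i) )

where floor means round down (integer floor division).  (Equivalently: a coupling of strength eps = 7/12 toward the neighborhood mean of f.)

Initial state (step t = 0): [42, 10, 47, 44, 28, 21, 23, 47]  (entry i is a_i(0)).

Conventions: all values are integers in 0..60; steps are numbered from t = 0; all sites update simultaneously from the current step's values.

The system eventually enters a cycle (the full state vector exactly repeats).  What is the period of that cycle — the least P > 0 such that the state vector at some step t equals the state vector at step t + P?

Answer: 2
Key observation: The state at step 8, [41, 41, 41, 41, 40, 40, 40, 41], reappears at step 10 — and no state repeats earlier — so the cycle the system enters has period 2.

Derivation:
t=0: [42, 10, 47, 44, 28, 21, 23, 47]
t=1: [31, 29, 29, 35, 39, 41, 37, 35]
t=2: [43, 44, 43, 42, 40, 39, 40, 42]
t=3: [35, 34, 35, 37, 38, 39, 38, 37]
t=4: [42, 43, 42, 41, 40, 40, 40, 41]
t=5: [36, 36, 36, 38, 38, 39, 38, 38]
t=6: [41, 42, 41, 41, 40, 40, 40, 41]
t=7: [37, 37, 37, 38, 38, 39, 38, 38]
t=8: [41, 41, 41, 41, 40, 40, 40, 41]
t=9: [38, 38, 38, 38, 38, 39, 38, 38]
t=10: [41, 41, 41, 41, 40, 40, 40, 41]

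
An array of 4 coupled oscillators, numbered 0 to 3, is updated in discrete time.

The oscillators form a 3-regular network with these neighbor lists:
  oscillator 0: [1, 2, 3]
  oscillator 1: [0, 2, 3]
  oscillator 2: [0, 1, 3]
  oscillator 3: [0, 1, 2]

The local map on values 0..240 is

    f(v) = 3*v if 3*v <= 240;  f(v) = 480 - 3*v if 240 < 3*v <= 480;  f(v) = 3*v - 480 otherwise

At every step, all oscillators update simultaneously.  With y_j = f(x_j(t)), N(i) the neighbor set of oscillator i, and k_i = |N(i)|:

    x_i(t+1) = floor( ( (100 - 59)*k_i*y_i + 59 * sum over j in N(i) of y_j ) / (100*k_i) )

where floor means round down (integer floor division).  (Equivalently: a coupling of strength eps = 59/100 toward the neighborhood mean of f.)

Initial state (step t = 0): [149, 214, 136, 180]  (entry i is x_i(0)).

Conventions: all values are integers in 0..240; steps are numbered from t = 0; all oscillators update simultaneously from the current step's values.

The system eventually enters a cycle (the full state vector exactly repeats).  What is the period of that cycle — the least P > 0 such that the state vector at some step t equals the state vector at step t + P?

Answer: 2
Key observation: The state at step 28, [60, 61, 60, 60], reappears at step 30 — and no state repeats earlier — so the cycle the system enters has period 2.

Derivation:
t=0: [149, 214, 136, 180]
t=1: [71, 98, 79, 77]
t=2: [215, 210, 221, 219]
t=3: [167, 164, 171, 170]
t=4: [23, 21, 25, 25]
t=5: [70, 68, 71, 71]
t=6: [210, 208, 210, 210]
t=7: [148, 147, 148, 148]
t=8: [36, 37, 36, 36]
t=9: [108, 109, 108, 108]
t=10: [155, 154, 155, 155]
t=11: [15, 16, 15, 15]
t=12: [45, 46, 45, 45]
t=13: [135, 136, 135, 135]
t=14: [74, 73, 74, 74]
t=15: [221, 220, 221, 221]
t=16: [182, 181, 182, 182]
t=17: [65, 64, 65, 65]
t=18: [194, 193, 194, 194]
t=19: [101, 100, 101, 101]
t=20: [177, 178, 177, 177]
t=21: [51, 52, 51, 51]
t=22: [153, 154, 153, 153]
t=23: [20, 19, 20, 20]
t=24: [59, 58, 59, 59]
t=25: [176, 175, 176, 176]
t=26: [47, 46, 47, 47]
t=27: [140, 139, 140, 140]
t=28: [60, 61, 60, 60]
t=29: [180, 181, 180, 180]
t=30: [60, 61, 60, 60]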